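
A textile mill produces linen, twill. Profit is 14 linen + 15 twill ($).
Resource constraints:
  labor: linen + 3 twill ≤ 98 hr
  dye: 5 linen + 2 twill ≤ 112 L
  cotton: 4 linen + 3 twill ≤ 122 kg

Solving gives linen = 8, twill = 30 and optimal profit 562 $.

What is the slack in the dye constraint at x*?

12

dye used = 5·8 + 2·30 = 100; slack = 112 − 100 = 12.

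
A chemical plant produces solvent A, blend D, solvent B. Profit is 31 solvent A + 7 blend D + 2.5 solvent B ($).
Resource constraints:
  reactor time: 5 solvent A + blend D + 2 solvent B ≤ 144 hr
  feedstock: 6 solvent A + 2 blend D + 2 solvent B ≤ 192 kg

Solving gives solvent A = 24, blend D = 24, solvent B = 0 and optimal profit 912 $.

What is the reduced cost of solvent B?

-9.5

At the optimum: reactor time uses 144 of 144 (binding); feedstock uses 192 of 192 (binding).
From A_Bᵀ y = c: 5·y_reactor time + 6·y_feedstock = 31; 1·y_reactor time + 2·y_feedstock = 7.
Solving: y_reactor time = 5, y_feedstock = 1.
Reduced cost of solvent B: c₃ − yᵀa₃ = 2.5 − (5·2 + 1·2) = 2.5 − 12 = -9.5.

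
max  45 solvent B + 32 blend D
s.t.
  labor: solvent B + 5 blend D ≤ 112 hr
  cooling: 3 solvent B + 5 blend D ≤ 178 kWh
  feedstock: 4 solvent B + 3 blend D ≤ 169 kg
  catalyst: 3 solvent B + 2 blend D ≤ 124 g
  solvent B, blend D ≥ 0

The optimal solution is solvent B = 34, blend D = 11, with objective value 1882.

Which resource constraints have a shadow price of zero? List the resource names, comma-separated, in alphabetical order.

cooling, labor

labor: 89/112 (slack 23)
cooling: 157/178 (slack 21)
feedstock: 169/169 (binding)
catalyst: 124/124 (binding)
By complementary slackness, a constraint with positive slack has shadow price 0 → cooling, labor.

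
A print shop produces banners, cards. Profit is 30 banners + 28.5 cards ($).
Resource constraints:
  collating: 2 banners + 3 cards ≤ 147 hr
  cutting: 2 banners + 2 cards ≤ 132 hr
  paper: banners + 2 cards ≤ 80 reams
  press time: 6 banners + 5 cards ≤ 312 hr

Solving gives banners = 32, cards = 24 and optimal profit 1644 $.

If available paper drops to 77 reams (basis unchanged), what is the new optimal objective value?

1635

Check each constraint at x*: collating 136/147 (slack 11); cutting 112/132 (slack 20); paper 80/80 (tight); press time 312/312 (tight).
Since collating, cutting are not tight, their duals are 0.
The binding rows give the dual system: 1·y_paper + 6·y_press time = 30 and 2·y_paper + 5·y_press time = 28.5.
This yields shadow prices y_paper = 3, y_press time = 4.5.
Δz = y_paper·Δb = 3 × (-3) = -9, so new z* = 1644 − 9 = 1635.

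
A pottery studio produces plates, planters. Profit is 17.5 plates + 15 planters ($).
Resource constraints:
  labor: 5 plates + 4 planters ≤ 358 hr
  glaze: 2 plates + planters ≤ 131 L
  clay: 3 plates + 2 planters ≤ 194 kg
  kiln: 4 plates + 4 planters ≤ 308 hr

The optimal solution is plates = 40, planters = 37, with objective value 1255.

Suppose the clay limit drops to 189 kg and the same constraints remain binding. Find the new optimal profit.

1242.5

Binding: clay and kiln. Non-binding: labor (10 unused), glaze (14 unused).
Slack constraints have shadow price 0 (complementary slackness).
The binding rows give the dual system: 3·y_clay + 4·y_kiln = 17.5 and 2·y_clay + 4·y_kiln = 15.
Solving: y_clay = 2.5, y_kiln = 2.5.
Δz = y_clay·Δb = 2.5 × (-5) = -12.5, so new z* = 1255 − 12.5 = 1242.5.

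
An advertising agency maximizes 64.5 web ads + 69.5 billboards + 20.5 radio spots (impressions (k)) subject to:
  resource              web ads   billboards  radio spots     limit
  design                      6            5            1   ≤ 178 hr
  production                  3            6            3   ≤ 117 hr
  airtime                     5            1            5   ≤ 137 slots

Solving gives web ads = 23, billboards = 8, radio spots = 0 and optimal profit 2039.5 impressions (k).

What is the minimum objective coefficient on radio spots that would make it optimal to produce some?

Check each constraint at x*: design 178/178 (tight); production 117/117 (tight); airtime 123/137 (slack 14).
Since airtime is not tight, its dual is 0.
The binding rows give the dual system: 6·y_design + 3·y_production = 64.5 and 5·y_design + 6·y_production = 69.5.
This yields shadow prices y_design = 8.5, y_production = 4.5.
radio spots enters the basis when its profit ≥ yᵀa₃ = 8.5·1 + 4.5·3 = 22.

22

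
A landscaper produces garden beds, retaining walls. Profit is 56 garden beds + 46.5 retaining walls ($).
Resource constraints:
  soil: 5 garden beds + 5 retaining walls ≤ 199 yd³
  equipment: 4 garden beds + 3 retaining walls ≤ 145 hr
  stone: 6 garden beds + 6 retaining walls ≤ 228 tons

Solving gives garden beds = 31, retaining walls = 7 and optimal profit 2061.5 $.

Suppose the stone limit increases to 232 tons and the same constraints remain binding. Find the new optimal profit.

Check each constraint at x*: soil 190/199 (slack 9); equipment 145/145 (tight); stone 228/228 (tight).
Since soil is not tight, its dual is 0.
Dual feasibility on the basic columns requires 4·y_equipment + 6·y_stone = 56, 3·y_equipment + 6·y_stone = 46.5.
→ y_equipment = 9.5 and y_stone = 3.
Δz = y_stone·Δb = 3 × (4) = 12, so new z* = 2061.5 + 12 = 2073.5.

2073.5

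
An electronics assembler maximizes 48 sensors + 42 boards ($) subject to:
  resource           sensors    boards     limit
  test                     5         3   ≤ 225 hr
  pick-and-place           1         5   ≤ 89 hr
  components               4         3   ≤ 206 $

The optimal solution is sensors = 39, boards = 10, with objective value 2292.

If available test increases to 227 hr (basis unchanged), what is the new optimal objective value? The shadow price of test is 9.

Δb = 2, so new z* = 2292 + (9)·(2) = 2292 + 18 = 2310.

2310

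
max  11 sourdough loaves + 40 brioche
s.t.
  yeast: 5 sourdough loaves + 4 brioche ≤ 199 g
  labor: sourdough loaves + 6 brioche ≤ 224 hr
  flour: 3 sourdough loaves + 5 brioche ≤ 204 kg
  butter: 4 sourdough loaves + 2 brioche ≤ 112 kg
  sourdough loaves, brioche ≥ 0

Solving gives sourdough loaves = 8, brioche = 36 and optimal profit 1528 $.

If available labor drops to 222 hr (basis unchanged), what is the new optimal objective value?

Check each constraint at x*: yeast 184/199 (slack 15); labor 224/224 (tight); flour 204/204 (tight); butter 104/112 (slack 8).
By complementary slackness, y = 0 for the non-binding constraints.
Dual feasibility on the basic columns requires 1·y_labor + 3·y_flour = 11, 6·y_labor + 5·y_flour = 40.
Solving: y_labor = 5, y_flour = 2.
Δz = y_labor·Δb = 5 × (-2) = -10, so new z* = 1528 − 10 = 1518.

1518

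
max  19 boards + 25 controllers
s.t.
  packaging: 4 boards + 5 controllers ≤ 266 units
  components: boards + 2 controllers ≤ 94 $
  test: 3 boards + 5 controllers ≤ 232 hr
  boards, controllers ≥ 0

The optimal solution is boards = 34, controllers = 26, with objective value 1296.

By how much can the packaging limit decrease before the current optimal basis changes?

34

Binding constraints: packaging, test. The basis is B = [[4,5],[3,5]] with det 5.
Per unit decrease in packaging, x* moves by d = (-1, 0.6).
The basis stays optimal until boards reaches 0; allowable decrease = 34 units.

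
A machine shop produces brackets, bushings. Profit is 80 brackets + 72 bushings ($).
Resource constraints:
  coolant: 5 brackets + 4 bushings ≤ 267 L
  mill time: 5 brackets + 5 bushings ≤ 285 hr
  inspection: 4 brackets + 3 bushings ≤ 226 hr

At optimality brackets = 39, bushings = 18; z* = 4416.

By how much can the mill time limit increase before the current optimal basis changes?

Binding constraints: coolant, mill time. The basis is B = [[5,4],[5,5]] with det 5.
Per unit increase in mill time, x* moves by d = (-0.8, 1).
The basis stays optimal until brackets reaches 0; allowable increase = 48.75 hr.

48.75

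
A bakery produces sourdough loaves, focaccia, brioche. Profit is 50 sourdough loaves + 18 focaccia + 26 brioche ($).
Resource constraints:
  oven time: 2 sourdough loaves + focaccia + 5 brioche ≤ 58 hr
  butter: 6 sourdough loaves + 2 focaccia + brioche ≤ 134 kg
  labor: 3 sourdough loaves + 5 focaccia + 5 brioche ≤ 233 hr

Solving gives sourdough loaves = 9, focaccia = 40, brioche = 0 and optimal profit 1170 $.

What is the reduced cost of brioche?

Binding: oven time and butter. Non-binding: labor (6 unused).
Slack constraints have shadow price 0 (complementary slackness).
The binding rows give the dual system: 2·y_oven time + 6·y_butter = 50 and 1·y_oven time + 2·y_butter = 18.
This yields shadow prices y_oven time = 4, y_butter = 7.
Reduced cost of brioche: c₃ − yᵀa₃ = 26 − (4·5 + 7·1) = 26 − 27 = -1.

-1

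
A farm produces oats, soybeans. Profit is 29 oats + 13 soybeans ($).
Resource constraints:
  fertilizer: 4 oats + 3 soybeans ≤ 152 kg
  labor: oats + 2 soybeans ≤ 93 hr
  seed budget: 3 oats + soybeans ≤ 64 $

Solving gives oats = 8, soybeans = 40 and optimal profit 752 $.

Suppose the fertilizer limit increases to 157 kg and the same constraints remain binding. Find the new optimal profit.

At the optimum: fertilizer uses 152 of 152 (binding); labor uses 88 of 93 (slack = 5); seed budget uses 64 of 64 (binding).
By complementary slackness, y = 0 for the non-binding constraint.
Dual feasibility on the basic columns requires 4·y_fertilizer + 3·y_seed budget = 29, 3·y_fertilizer + 1·y_seed budget = 13.
Solving: y_fertilizer = 2, y_seed budget = 7.
Δz = y_fertilizer·Δb = 2 × (5) = 10, so new z* = 752 + 10 = 762.

762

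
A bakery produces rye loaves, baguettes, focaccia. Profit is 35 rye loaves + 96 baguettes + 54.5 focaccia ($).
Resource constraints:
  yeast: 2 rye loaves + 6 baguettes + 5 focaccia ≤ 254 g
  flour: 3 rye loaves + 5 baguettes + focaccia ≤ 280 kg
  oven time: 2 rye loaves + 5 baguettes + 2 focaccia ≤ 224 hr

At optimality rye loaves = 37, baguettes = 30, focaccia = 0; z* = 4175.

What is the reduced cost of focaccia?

Binding: yeast and oven time. Non-binding: flour (19 unused).
By complementary slackness, y = 0 for the non-binding constraint.
The binding rows give the dual system: 2·y_yeast + 2·y_oven time = 35 and 6·y_yeast + 5·y_oven time = 96.
Solving: y_yeast = 8.5, y_oven time = 9.
Reduced cost of focaccia: c₃ − yᵀa₃ = 54.5 − (8.5·5 + 9·2) = 54.5 − 60.5 = -6.

-6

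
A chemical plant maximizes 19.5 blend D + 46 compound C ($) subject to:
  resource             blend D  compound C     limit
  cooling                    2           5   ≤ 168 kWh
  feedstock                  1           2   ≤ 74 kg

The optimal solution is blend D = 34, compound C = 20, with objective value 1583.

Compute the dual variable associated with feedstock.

Both cooling and feedstock are binding at x*.
From A_Bᵀ y = c: 2·y_cooling + 1·y_feedstock = 19.5; 5·y_cooling + 2·y_feedstock = 46.
→ y_cooling = 7 and y_feedstock = 5.5.
Shadow price of feedstock = 5.5.

5.5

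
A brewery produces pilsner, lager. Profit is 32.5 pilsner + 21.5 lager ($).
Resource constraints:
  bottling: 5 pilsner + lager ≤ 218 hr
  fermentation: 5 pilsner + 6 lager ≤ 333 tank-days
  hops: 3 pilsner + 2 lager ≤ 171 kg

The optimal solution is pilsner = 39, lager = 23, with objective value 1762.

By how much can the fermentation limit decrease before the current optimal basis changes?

115

Binding constraints: bottling, fermentation. The basis is B = [[5,1],[5,6]] with det 25.
Per unit decrease in fermentation, x* moves by d = (0.04, -0.2).
The basis stays optimal until lager reaches 0; allowable decrease = 115 tank-days.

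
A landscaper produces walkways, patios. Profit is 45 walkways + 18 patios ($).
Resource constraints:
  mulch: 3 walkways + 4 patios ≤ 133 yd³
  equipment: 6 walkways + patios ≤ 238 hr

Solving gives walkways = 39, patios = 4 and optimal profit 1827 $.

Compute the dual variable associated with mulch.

At the optimum: mulch uses 133 of 133 (binding); equipment uses 238 of 238 (binding).
Dual feasibility on the basic columns requires 3·y_mulch + 6·y_equipment = 45, 4·y_mulch + 1·y_equipment = 18.
Solving: y_mulch = 3, y_equipment = 6.
Shadow price of mulch = 3.

3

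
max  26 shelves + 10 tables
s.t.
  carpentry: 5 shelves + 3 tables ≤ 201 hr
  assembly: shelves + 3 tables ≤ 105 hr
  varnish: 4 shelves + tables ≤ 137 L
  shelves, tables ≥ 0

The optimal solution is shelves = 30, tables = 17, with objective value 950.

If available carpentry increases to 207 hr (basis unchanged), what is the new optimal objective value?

At the optimum: carpentry uses 201 of 201 (binding); assembly uses 81 of 105 (slack = 24); varnish uses 137 of 137 (binding).
By complementary slackness, y = 0 for the non-binding constraint.
Dual feasibility on the basic columns requires 5·y_carpentry + 4·y_varnish = 26, 3·y_carpentry + 1·y_varnish = 10.
This yields shadow prices y_carpentry = 2, y_varnish = 4.
Δz = y_carpentry·Δb = 2 × (6) = 12, so new z* = 950 + 12 = 962.

962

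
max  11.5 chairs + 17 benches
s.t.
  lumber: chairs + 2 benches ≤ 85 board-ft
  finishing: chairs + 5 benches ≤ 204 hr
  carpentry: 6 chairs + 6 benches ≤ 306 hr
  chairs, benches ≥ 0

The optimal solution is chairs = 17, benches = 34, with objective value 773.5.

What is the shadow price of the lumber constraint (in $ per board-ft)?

5.5

Binding: lumber and carpentry. Non-binding: finishing (17 unused).
Since finishing is not tight, its dual is 0.
Dual feasibility on the basic columns requires 1·y_lumber + 6·y_carpentry = 11.5, 2·y_lumber + 6·y_carpentry = 17.
Solving: y_lumber = 5.5, y_carpentry = 1.
Shadow price of lumber = 5.5.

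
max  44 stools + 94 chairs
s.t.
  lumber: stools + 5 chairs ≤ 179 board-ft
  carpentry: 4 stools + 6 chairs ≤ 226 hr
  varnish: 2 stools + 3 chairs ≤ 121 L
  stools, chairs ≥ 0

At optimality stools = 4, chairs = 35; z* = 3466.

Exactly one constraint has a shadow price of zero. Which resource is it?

lumber: 179/179 (binding)
carpentry: 226/226 (binding)
varnish: 113/121 (slack 8)
By complementary slackness, a constraint with positive slack has shadow price 0 → varnish.

varnish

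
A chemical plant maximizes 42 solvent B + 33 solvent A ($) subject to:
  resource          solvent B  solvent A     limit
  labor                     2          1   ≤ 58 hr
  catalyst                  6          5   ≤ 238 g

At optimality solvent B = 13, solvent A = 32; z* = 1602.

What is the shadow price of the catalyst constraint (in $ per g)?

6

At the optimum: labor uses 58 of 58 (binding); catalyst uses 238 of 238 (binding).
From A_Bᵀ y = c: 2·y_labor + 6·y_catalyst = 42; 1·y_labor + 5·y_catalyst = 33.
This yields shadow prices y_labor = 3, y_catalyst = 6.
Shadow price of catalyst = 6.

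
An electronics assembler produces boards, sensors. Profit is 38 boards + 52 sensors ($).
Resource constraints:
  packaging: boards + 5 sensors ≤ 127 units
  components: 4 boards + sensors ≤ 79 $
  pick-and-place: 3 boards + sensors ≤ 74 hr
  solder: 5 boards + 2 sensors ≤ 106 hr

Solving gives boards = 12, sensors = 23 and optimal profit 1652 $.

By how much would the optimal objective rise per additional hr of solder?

6

At the optimum: packaging uses 127 of 127 (binding); components uses 71 of 79 (slack = 8); pick-and-place uses 59 of 74 (slack = 15); solder uses 106 of 106 (binding).
Since components, pick-and-place are not tight, their duals are 0.
Dual feasibility on the basic columns requires 1·y_packaging + 5·y_solder = 38, 5·y_packaging + 2·y_solder = 52.
→ y_packaging = 8 and y_solder = 6.
Shadow price of solder = 6.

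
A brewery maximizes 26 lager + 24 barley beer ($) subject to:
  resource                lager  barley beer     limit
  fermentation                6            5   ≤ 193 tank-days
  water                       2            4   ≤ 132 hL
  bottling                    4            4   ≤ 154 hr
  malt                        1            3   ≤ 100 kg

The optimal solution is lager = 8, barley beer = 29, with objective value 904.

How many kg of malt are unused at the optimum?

malt used = 1·8 + 3·29 = 95; slack = 100 − 95 = 5.

5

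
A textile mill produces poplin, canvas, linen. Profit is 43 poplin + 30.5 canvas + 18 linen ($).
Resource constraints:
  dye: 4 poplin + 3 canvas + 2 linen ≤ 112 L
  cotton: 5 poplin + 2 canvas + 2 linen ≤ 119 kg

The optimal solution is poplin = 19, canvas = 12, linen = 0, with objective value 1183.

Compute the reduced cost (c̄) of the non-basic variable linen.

At the optimum: dye uses 112 of 112 (binding); cotton uses 119 of 119 (binding).
From A_Bᵀ y = c: 4·y_dye + 5·y_cotton = 43; 3·y_dye + 2·y_cotton = 30.5.
This yields shadow prices y_dye = 9.5, y_cotton = 1.
Reduced cost of linen: c₃ − yᵀa₃ = 18 − (9.5·2 + 1·2) = 18 − 21 = -3.

-3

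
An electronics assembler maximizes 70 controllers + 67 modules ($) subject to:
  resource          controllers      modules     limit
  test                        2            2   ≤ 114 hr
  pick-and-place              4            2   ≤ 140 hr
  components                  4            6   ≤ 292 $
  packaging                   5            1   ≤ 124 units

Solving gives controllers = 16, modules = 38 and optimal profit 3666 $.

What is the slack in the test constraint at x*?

test used = 2·16 + 2·38 = 108; slack = 114 − 108 = 6.

6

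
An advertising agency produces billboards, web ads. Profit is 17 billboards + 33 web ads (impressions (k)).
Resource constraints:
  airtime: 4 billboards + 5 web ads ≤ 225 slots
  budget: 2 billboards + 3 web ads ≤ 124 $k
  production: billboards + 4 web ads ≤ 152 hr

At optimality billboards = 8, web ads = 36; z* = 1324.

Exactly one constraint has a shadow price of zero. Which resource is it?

airtime: 212/225 (slack 13)
budget: 124/124 (binding)
production: 152/152 (binding)
By complementary slackness, a constraint with positive slack has shadow price 0 → airtime.

airtime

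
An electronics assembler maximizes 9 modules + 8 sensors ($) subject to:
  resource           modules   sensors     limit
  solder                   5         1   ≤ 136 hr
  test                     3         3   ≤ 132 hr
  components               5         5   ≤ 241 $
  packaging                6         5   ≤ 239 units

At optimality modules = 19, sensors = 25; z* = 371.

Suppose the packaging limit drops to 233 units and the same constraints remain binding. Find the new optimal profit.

Binding: test and packaging. Non-binding: solder (16 unused), components (21 unused).
Since solder, components are not tight, their duals are 0.
Dual feasibility on the basic columns requires 3·y_test + 6·y_packaging = 9, 3·y_test + 5·y_packaging = 8.
Solving: y_test = 1, y_packaging = 1.
Δz = y_packaging·Δb = 1 × (-6) = -6, so new z* = 371 − 6 = 365.

365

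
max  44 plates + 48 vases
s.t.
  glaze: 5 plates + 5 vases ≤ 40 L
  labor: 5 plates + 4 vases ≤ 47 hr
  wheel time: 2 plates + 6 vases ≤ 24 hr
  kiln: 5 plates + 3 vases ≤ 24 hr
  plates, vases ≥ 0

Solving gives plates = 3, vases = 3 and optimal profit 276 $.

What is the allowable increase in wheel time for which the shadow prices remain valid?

24

Binding constraints: wheel time, kiln. The basis is B = [[2,6],[5,3]] with det -24.
Per unit increase in wheel time, x* moves by d = (-0.125, 0.2083).
The basis stays optimal until plates reaches 0; allowable increase = 24 hr.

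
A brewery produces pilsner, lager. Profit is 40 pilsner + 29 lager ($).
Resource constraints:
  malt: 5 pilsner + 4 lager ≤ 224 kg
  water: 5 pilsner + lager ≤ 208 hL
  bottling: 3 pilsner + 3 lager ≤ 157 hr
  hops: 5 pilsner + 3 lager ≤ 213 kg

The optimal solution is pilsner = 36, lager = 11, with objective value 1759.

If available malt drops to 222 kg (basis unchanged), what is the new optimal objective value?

1749

At the optimum: malt uses 224 of 224 (binding); water uses 191 of 208 (slack = 17); bottling uses 141 of 157 (slack = 16); hops uses 213 of 213 (binding).
Slack constraints have shadow price 0 (complementary slackness).
Dual feasibility on the basic columns requires 5·y_malt + 5·y_hops = 40, 4·y_malt + 3·y_hops = 29.
This yields shadow prices y_malt = 5, y_hops = 3.
Δz = y_malt·Δb = 5 × (-2) = -10, so new z* = 1759 − 10 = 1749.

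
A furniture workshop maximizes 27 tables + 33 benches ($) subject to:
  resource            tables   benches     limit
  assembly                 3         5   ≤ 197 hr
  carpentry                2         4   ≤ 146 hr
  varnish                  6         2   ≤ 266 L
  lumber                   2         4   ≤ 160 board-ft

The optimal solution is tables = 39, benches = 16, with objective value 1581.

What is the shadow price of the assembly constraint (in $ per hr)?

Binding: assembly and varnish. Non-binding: carpentry (4 unused), lumber (18 unused).
Since carpentry, lumber are not tight, their duals are 0.
From A_Bᵀ y = c: 3·y_assembly + 6·y_varnish = 27; 5·y_assembly + 2·y_varnish = 33.
Solving: y_assembly = 6, y_varnish = 1.5.
Shadow price of assembly = 6.

6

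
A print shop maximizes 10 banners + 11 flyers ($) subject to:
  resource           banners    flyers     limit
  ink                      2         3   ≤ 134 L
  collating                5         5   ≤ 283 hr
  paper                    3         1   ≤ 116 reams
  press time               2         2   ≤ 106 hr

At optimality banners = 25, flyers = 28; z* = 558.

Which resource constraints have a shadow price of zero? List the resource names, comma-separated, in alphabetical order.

collating, paper

ink: 134/134 (binding)
collating: 265/283 (slack 18)
paper: 103/116 (slack 13)
press time: 106/106 (binding)
By complementary slackness, a constraint with positive slack has shadow price 0 → collating, paper.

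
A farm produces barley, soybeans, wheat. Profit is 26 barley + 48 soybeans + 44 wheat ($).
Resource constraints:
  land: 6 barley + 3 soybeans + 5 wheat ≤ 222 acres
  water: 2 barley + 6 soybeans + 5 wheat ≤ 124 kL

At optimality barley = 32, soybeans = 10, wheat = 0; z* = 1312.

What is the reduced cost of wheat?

Check each constraint at x*: land 222/222 (tight); water 124/124 (tight).
Dual feasibility on the basic columns requires 6·y_land + 2·y_water = 26, 3·y_land + 6·y_water = 48.
This yields shadow prices y_land = 2, y_water = 7.
Reduced cost of wheat: c₃ − yᵀa₃ = 44 − (2·5 + 7·5) = 44 − 45 = -1.

-1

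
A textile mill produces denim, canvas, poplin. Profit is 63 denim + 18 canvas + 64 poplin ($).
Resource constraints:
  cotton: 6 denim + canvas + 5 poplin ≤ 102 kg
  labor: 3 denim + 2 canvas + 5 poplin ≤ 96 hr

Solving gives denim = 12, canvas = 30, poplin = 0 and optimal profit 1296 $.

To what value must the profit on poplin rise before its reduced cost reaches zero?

Both cotton and labor are binding at x*.
The binding rows give the dual system: 6·y_cotton + 3·y_labor = 63 and 1·y_cotton + 2·y_labor = 18.
This yields shadow prices y_cotton = 8, y_labor = 5.
poplin enters the basis when its profit ≥ yᵀa₃ = 8·5 + 5·5 = 65.

65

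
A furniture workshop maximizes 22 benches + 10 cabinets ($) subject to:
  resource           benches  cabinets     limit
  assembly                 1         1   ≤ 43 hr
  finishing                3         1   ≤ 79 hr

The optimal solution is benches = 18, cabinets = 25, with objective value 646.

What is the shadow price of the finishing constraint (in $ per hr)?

6

At the optimum: assembly uses 43 of 43 (binding); finishing uses 79 of 79 (binding).
The binding rows give the dual system: 1·y_assembly + 3·y_finishing = 22 and 1·y_assembly + 1·y_finishing = 10.
This yields shadow prices y_assembly = 4, y_finishing = 6.
Shadow price of finishing = 6.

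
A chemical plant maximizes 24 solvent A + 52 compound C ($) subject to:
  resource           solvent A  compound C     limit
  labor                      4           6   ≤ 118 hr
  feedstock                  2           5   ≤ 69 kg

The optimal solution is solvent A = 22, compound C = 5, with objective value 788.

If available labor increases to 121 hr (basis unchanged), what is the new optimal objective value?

794

Check each constraint at x*: labor 118/118 (tight); feedstock 69/69 (tight).
Dual feasibility on the basic columns requires 4·y_labor + 2·y_feedstock = 24, 6·y_labor + 5·y_feedstock = 52.
→ y_labor = 2 and y_feedstock = 8.
Δz = y_labor·Δb = 2 × (3) = 6, so new z* = 788 + 6 = 794.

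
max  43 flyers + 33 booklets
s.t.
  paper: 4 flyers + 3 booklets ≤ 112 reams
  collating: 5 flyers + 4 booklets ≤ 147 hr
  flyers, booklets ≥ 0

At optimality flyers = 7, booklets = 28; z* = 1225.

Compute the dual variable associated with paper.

Check each constraint at x*: paper 112/112 (tight); collating 147/147 (tight).
The binding rows give the dual system: 4·y_paper + 5·y_collating = 43 and 3·y_paper + 4·y_collating = 33.
This yields shadow prices y_paper = 7, y_collating = 3.
Shadow price of paper = 7.

7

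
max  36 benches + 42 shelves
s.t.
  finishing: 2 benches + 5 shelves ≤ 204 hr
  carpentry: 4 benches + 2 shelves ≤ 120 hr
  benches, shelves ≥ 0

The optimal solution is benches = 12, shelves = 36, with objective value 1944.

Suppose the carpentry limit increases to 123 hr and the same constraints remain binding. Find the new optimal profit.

Both finishing and carpentry are binding at x*.
Dual feasibility on the basic columns requires 2·y_finishing + 4·y_carpentry = 36, 5·y_finishing + 2·y_carpentry = 42.
Solving: y_finishing = 6, y_carpentry = 6.
Δz = y_carpentry·Δb = 6 × (3) = 18, so new z* = 1944 + 18 = 1962.

1962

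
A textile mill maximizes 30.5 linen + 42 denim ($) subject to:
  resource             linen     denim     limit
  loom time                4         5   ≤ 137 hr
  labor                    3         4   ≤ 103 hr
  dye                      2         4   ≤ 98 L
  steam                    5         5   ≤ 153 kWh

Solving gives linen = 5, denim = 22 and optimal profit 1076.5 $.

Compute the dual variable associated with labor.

Check each constraint at x*: loom time 130/137 (slack 7); labor 103/103 (tight); dye 98/98 (tight); steam 135/153 (slack 18).
By complementary slackness, y = 0 for the non-binding constraints.
Dual feasibility on the basic columns requires 3·y_labor + 2·y_dye = 30.5, 4·y_labor + 4·y_dye = 42.
Solving: y_labor = 9.5, y_dye = 1.
Shadow price of labor = 9.5.

9.5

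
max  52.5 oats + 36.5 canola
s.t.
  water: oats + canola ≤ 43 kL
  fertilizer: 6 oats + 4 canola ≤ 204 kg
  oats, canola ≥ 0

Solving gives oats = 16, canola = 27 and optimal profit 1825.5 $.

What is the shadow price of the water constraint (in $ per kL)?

Check each constraint at x*: water 43/43 (tight); fertilizer 204/204 (tight).
The binding rows give the dual system: 1·y_water + 6·y_fertilizer = 52.5 and 1·y_water + 4·y_fertilizer = 36.5.
This yields shadow prices y_water = 4.5, y_fertilizer = 8.
Shadow price of water = 4.5.

4.5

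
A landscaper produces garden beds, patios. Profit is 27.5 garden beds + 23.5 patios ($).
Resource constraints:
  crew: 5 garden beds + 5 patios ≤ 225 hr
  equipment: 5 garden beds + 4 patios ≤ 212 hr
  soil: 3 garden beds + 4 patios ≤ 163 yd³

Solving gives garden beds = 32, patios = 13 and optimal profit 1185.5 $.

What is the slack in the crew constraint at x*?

crew used = 5·32 + 5·13 = 225; slack = 225 − 225 = 0.

0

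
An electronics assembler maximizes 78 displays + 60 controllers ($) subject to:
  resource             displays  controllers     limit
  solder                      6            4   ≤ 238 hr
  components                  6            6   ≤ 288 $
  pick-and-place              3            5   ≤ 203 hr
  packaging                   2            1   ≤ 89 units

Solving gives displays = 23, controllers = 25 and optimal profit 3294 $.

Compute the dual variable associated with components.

Check each constraint at x*: solder 238/238 (tight); components 288/288 (tight); pick-and-place 194/203 (slack 9); packaging 71/89 (slack 18).
Slack constraints have shadow price 0 (complementary slackness).
From A_Bᵀ y = c: 6·y_solder + 6·y_components = 78; 4·y_solder + 6·y_components = 60.
Solving: y_solder = 9, y_components = 4.
Shadow price of components = 4.

4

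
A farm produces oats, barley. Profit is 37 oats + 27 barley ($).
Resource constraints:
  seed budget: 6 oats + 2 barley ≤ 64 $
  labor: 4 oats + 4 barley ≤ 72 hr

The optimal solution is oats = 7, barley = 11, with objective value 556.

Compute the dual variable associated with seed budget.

2.5

At the optimum: seed budget uses 64 of 64 (binding); labor uses 72 of 72 (binding).
From A_Bᵀ y = c: 6·y_seed budget + 4·y_labor = 37; 2·y_seed budget + 4·y_labor = 27.
This yields shadow prices y_seed budget = 2.5, y_labor = 5.5.
Shadow price of seed budget = 2.5.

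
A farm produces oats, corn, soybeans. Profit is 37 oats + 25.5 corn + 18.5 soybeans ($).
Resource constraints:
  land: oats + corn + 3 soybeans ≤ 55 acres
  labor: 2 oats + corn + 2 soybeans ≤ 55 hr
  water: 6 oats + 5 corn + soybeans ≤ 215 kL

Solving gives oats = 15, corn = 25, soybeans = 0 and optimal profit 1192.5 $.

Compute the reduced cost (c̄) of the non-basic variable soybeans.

-1

Binding: labor and water. Non-binding: land (15 unused).
Slack constraints have shadow price 0 (complementary slackness).
Dual feasibility on the basic columns requires 2·y_labor + 6·y_water = 37, 1·y_labor + 5·y_water = 25.5.
→ y_labor = 8 and y_water = 3.5.
Reduced cost of soybeans: c₃ − yᵀa₃ = 18.5 − (8·2 + 3.5·1) = 18.5 − 19.5 = -1.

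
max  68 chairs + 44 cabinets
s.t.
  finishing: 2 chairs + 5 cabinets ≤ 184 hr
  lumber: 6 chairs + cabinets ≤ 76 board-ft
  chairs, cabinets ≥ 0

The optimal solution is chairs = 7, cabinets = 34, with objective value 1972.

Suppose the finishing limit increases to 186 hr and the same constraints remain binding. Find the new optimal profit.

Both finishing and lumber are binding at x*.
Dual feasibility on the basic columns requires 2·y_finishing + 6·y_lumber = 68, 5·y_finishing + 1·y_lumber = 44.
→ y_finishing = 7 and y_lumber = 9.
Δz = y_finishing·Δb = 7 × (2) = 14, so new z* = 1972 + 14 = 1986.

1986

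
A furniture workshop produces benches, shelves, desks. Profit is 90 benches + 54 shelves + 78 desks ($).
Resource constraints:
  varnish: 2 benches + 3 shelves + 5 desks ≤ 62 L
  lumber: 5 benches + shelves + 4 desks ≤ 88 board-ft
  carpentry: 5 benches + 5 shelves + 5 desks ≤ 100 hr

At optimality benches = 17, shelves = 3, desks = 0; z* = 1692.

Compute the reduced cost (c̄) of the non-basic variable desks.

Check each constraint at x*: varnish 43/62 (slack 19); lumber 88/88 (tight); carpentry 100/100 (tight).
By complementary slackness, y = 0 for the non-binding constraint.
From A_Bᵀ y = c: 5·y_lumber + 5·y_carpentry = 90; 1·y_lumber + 5·y_carpentry = 54.
→ y_lumber = 9 and y_carpentry = 9.
Reduced cost of desks: c₃ − yᵀa₃ = 78 − (9·4 + 9·5) = 78 − 81 = -3.

-3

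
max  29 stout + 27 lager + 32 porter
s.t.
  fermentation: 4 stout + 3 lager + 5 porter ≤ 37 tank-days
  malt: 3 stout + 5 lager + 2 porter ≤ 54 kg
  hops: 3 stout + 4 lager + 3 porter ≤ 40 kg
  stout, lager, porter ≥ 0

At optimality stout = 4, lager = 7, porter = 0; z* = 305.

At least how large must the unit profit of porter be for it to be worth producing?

At the optimum: fermentation uses 37 of 37 (binding); malt uses 47 of 54 (slack = 7); hops uses 40 of 40 (binding).
Slack constraints have shadow price 0 (complementary slackness).
From A_Bᵀ y = c: 4·y_fermentation + 3·y_hops = 29; 3·y_fermentation + 4·y_hops = 27.
This yields shadow prices y_fermentation = 5, y_hops = 3.
porter enters the basis when its profit ≥ yᵀa₃ = 5·5 + 3·3 = 34.

34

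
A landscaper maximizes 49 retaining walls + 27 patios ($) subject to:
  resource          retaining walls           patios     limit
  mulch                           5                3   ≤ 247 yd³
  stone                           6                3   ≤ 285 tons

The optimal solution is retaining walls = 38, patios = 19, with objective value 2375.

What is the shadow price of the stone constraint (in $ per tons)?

4

At the optimum: mulch uses 247 of 247 (binding); stone uses 285 of 285 (binding).
Dual feasibility on the basic columns requires 5·y_mulch + 6·y_stone = 49, 3·y_mulch + 3·y_stone = 27.
This yields shadow prices y_mulch = 5, y_stone = 4.
Shadow price of stone = 4.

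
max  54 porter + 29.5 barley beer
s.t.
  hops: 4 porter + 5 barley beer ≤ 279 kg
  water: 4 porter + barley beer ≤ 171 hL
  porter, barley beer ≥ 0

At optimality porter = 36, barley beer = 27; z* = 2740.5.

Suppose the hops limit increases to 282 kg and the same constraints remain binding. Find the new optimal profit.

2752.5

At the optimum: hops uses 279 of 279 (binding); water uses 171 of 171 (binding).
Dual feasibility on the basic columns requires 4·y_hops + 4·y_water = 54, 5·y_hops + 1·y_water = 29.5.
→ y_hops = 4 and y_water = 9.5.
Δz = y_hops·Δb = 4 × (3) = 12, so new z* = 2740.5 + 12 = 2752.5.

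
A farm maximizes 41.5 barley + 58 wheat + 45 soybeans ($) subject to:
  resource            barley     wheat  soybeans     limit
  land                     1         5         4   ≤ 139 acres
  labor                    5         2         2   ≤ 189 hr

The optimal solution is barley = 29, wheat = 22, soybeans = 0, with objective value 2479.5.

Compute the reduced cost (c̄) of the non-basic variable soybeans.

At the optimum: land uses 139 of 139 (binding); labor uses 189 of 189 (binding).
From A_Bᵀ y = c: 1·y_land + 5·y_labor = 41.5; 5·y_land + 2·y_labor = 58.
This yields shadow prices y_land = 9, y_labor = 6.5.
Reduced cost of soybeans: c₃ − yᵀa₃ = 45 − (9·4 + 6.5·2) = 45 − 49 = -4.

-4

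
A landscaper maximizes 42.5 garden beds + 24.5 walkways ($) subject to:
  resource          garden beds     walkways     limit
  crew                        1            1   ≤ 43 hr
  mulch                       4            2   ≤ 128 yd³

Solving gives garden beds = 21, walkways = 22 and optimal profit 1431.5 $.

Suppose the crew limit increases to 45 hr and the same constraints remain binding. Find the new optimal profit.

1444.5

At the optimum: crew uses 43 of 43 (binding); mulch uses 128 of 128 (binding).
From A_Bᵀ y = c: 1·y_crew + 4·y_mulch = 42.5; 1·y_crew + 2·y_mulch = 24.5.
Solving: y_crew = 6.5, y_mulch = 9.
Δz = y_crew·Δb = 6.5 × (2) = 13, so new z* = 1431.5 + 13 = 1444.5.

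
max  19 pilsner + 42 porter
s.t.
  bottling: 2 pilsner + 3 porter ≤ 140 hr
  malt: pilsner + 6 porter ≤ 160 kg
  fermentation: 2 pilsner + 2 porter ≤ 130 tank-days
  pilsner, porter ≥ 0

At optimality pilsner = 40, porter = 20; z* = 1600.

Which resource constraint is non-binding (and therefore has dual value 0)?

bottling: 140/140 (binding)
malt: 160/160 (binding)
fermentation: 120/130 (slack 10)
By complementary slackness, a constraint with positive slack has shadow price 0 → fermentation.

fermentation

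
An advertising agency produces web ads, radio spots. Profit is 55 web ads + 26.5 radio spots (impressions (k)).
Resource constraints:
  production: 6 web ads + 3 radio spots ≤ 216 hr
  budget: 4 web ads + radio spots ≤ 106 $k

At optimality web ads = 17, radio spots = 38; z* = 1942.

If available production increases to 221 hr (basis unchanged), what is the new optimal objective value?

Both production and budget are binding at x*.
Dual feasibility on the basic columns requires 6·y_production + 4·y_budget = 55, 3·y_production + 1·y_budget = 26.5.
This yields shadow prices y_production = 8.5, y_budget = 1.
Δz = y_production·Δb = 8.5 × (5) = 42.5, so new z* = 1942 + 42.5 = 1984.5.

1984.5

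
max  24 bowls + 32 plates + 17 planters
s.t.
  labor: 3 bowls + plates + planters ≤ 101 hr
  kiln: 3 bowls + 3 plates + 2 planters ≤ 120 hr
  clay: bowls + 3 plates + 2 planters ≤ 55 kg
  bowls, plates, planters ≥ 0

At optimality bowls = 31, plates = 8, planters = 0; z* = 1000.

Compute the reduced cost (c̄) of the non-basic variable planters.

At the optimum: labor uses 101 of 101 (binding); kiln uses 117 of 120 (slack = 3); clay uses 55 of 55 (binding).
By complementary slackness, y = 0 for the non-binding constraint.
Dual feasibility on the basic columns requires 3·y_labor + 1·y_clay = 24, 1·y_labor + 3·y_clay = 32.
Solving: y_labor = 5, y_clay = 9.
Reduced cost of planters: c₃ − yᵀa₃ = 17 − (5·1 + 9·2) = 17 − 23 = -6.

-6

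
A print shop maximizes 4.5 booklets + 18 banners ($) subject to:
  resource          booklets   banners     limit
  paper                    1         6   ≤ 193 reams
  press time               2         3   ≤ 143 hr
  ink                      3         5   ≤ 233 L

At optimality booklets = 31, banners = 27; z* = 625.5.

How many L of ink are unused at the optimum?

ink used = 3·31 + 5·27 = 228; slack = 233 − 228 = 5.

5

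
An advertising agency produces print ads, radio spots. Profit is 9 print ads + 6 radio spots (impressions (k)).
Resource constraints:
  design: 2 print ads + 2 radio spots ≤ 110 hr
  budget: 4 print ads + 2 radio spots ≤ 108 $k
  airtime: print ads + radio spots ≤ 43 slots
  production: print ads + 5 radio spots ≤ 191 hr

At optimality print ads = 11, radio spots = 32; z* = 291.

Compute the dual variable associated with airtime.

Check each constraint at x*: design 86/110 (slack 24); budget 108/108 (tight); airtime 43/43 (tight); production 171/191 (slack 20).
Since design, production are not tight, their duals are 0.
From A_Bᵀ y = c: 4·y_budget + 1·y_airtime = 9; 2·y_budget + 1·y_airtime = 6.
→ y_budget = 1.5 and y_airtime = 3.
Shadow price of airtime = 3.

3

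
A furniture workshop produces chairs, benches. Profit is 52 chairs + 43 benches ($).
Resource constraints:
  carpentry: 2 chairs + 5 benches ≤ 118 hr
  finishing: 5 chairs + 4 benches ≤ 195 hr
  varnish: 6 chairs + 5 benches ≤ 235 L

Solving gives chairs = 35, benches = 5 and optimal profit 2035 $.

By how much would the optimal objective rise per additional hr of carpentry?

0

Binding: finishing and varnish. Non-binding: carpentry (23 unused).
Slack constraints have shadow price 0 (complementary slackness).
From A_Bᵀ y = c: 5·y_finishing + 6·y_varnish = 52; 4·y_finishing + 5·y_varnish = 43.
Solving: y_finishing = 2, y_varnish = 7.
Shadow price of carpentry = 0.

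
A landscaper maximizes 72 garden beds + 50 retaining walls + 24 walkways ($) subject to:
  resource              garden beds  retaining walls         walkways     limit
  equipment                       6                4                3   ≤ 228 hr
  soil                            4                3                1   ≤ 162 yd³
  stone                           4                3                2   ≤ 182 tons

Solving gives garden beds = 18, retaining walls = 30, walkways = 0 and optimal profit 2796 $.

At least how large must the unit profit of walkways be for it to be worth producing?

At the optimum: equipment uses 228 of 228 (binding); soil uses 162 of 162 (binding); stone uses 162 of 182 (slack = 20).
By complementary slackness, y = 0 for the non-binding constraint.
From A_Bᵀ y = c: 6·y_equipment + 4·y_soil = 72; 4·y_equipment + 3·y_soil = 50.
→ y_equipment = 8 and y_soil = 6.
walkways enters the basis when its profit ≥ yᵀa₃ = 8·3 + 6·1 = 30.

30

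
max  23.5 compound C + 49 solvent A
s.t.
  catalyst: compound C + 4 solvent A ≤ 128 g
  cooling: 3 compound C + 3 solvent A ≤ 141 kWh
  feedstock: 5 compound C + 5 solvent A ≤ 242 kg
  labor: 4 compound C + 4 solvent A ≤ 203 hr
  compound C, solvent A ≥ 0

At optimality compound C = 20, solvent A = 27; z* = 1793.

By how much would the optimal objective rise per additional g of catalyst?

At the optimum: catalyst uses 128 of 128 (binding); cooling uses 141 of 141 (binding); feedstock uses 235 of 242 (slack = 7); labor uses 188 of 203 (slack = 15).
Slack constraints have shadow price 0 (complementary slackness).
The binding rows give the dual system: 1·y_catalyst + 3·y_cooling = 23.5 and 4·y_catalyst + 3·y_cooling = 49.
This yields shadow prices y_catalyst = 8.5, y_cooling = 5.
Shadow price of catalyst = 8.5.

8.5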